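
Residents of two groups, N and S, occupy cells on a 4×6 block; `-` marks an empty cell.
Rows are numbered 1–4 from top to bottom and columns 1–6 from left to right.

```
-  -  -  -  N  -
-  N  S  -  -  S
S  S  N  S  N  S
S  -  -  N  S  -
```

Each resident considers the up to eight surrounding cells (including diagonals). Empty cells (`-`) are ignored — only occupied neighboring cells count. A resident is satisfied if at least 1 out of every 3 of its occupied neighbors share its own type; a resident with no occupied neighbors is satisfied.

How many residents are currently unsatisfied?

3

Row 1: (1,5)N 0/1 not
Row 2: (2,2)N 1/4 not · (2,3)S 2/4 satisfied · (2,6)S 1/3 satisfied
Row 3: (3,1)S 2/3 satisfied · (3,2)S 3/5 satisfied · (3,3)N 2/5 satisfied · (3,4)S 2/5 satisfied · (3,5)N 1/5 not · (3,6)S 2/3 satisfied
Row 4: (4,1)S 2/2 satisfied · (4,4)N 2/4 satisfied · (4,5)S 2/4 satisfied
Unsatisfied: (1,5), (2,2), (3,5) — 3 in total.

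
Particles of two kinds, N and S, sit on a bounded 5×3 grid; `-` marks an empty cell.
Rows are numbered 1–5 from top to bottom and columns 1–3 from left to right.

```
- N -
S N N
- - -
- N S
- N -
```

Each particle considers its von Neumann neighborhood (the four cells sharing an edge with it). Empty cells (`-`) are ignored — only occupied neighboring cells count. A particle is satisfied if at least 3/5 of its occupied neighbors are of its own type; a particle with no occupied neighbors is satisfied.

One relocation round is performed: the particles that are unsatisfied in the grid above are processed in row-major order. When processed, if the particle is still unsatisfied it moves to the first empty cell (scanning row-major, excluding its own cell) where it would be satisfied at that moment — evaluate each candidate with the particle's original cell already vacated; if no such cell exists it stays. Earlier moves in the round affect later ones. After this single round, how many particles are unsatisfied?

0

Initially unsatisfied (in order): (2,1), (4,2), (4,3).
  (2,1) → (3,1).
  (4,2) → (1,1).
  (4,3): now satisfied by earlier moves; stays.
Resulting grid:
N N -
- N N
S - -
- - S
- N -
All satisfied now.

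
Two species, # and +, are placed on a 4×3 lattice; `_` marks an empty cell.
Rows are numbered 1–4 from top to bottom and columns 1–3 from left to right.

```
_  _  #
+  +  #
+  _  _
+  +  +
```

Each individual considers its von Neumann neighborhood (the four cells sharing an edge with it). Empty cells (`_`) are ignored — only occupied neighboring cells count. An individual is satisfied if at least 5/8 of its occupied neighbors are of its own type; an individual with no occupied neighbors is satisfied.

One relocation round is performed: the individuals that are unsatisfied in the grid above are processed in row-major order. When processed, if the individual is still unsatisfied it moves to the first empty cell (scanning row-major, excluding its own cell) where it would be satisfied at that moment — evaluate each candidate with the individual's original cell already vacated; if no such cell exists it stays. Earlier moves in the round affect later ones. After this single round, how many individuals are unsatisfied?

0

Initially unsatisfied (in order): (2,2), (2,3).
  (2,2) → (1,1).
  (2,3): now satisfied by earlier moves; stays.
Resulting grid:
+ _ #
+ _ #
+ _ _
+ + +
All satisfied now.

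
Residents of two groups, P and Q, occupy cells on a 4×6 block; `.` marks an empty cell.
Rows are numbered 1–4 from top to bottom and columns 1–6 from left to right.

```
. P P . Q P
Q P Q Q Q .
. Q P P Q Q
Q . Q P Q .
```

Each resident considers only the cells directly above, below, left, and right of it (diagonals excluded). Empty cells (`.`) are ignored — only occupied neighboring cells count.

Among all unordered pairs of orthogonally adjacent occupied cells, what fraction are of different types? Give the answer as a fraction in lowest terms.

6/11

Scan each occupied cell's neighbors to the right and below so each pair is counted once.
Row 1: P(1,2)–P(1,3)= P(1,2)–P(2,2)= P(1,3)–Q(2,3)≠ Q(1,5)–P(1,6)≠ Q(1,5)–Q(2,5)=  → 2/5 unlike.
Row 2: Q(2,1)–P(2,2)≠ P(2,2)–Q(2,3)≠ P(2,2)–Q(3,2)≠ Q(2,3)–Q(2,4)= Q(2,3)–P(3,3)≠ Q(2,4)–Q(2,5)= Q(2,4)–P(3,4)≠ Q(2,5)–Q(3,5)=  → 5/8 unlike.
Row 3: Q(3,2)–P(3,3)≠ P(3,3)–P(3,4)= P(3,3)–Q(4,3)≠ P(3,4)–Q(3,5)≠ P(3,4)–P(4,4)= Q(3,5)–Q(3,6)= Q(3,5)–Q(4,5)=  → 3/7 unlike.
Row 4: Q(4,3)–P(4,4)≠ P(4,4)–Q(4,5)≠  → 2/2 unlike.
Total adjacent occupied pairs: 22; unlike-type pairs: 12.
12/22 reduces to 6/11.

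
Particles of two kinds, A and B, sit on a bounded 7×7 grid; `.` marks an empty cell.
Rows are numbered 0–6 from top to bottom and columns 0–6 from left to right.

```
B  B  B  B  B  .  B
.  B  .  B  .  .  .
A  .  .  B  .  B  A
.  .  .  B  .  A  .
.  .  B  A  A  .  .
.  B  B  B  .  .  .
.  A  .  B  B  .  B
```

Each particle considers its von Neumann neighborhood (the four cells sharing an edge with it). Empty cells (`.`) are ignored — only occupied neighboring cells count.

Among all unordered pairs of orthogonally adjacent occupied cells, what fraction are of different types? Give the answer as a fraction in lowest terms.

3/10

Scan each occupied cell's neighbors to the right and below so each pair is counted once.
From row 0: 0 unlike of 6 pairs (running 0/6).
From row 1: 0 unlike of 1 pairs (running 0/7).
From row 2: 2 unlike of 3 pairs (running 2/10).
From row 3: 1 unlike of 1 pairs (running 3/11).
From row 4: 2 unlike of 4 pairs (running 5/15).
From row 5: 1 unlike of 4 pairs (running 6/19).
From row 6: 0 unlike of 1 pairs (running 6/20).
Total adjacent occupied pairs: 20; unlike-type pairs: 6.
6/20 reduces to 3/10.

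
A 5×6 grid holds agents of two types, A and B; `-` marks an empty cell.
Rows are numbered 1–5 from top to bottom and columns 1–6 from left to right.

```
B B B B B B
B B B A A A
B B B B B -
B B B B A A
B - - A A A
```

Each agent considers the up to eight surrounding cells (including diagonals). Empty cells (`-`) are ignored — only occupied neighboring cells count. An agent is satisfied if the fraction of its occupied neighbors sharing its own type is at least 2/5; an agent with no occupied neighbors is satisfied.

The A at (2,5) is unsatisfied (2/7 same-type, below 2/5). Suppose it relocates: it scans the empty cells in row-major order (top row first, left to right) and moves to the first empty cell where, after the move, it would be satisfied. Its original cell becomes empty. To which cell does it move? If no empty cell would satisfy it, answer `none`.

Vacating (2,5). Empty cells in order:
  (3,6): 3/4 same-type → satisfied — stop here.

(3,6)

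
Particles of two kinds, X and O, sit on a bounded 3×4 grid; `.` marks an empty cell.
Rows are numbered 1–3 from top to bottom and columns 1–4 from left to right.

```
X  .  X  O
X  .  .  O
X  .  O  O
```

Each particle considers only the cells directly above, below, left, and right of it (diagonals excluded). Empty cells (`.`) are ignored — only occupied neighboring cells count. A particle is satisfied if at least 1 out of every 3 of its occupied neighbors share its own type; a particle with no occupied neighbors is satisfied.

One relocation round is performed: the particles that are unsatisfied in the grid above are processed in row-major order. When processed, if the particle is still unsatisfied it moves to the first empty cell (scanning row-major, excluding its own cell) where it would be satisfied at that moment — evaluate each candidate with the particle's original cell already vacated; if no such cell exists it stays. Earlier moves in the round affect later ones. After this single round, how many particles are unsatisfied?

0

Initially unsatisfied (in order): (1,3).
  (1,3) → (1,2).
Resulting grid:
X X . O
X . . O
X . O O
All satisfied now.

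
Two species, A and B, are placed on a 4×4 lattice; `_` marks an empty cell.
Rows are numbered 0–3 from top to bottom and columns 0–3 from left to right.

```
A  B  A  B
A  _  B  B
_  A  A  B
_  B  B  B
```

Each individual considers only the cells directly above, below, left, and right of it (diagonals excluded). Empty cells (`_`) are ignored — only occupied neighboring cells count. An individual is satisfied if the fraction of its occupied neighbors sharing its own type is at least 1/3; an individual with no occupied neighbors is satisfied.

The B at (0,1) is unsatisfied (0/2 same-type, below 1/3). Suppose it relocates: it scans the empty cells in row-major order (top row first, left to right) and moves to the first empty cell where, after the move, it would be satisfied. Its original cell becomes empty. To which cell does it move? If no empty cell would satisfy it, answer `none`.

(1,1)

Vacating (0,1). Empty cells in order:
  (1,1): 1/3 same-type → satisfied — stop here.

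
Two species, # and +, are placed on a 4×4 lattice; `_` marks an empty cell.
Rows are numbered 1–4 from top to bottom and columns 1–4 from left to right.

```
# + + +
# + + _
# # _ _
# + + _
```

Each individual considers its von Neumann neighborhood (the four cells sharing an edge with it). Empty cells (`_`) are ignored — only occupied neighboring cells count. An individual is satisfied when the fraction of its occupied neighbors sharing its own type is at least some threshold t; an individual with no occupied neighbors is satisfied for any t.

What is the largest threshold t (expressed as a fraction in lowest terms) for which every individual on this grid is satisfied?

Row 1: (1,1)# 1/2 · (1,2)+ 2/3 · (1,3)+ 3/3 · (1,4)+ 1/1
Row 2: (2,1)# 2/3 · (2,2)+ 2/4 · (2,3)+ 2/2
Row 3: (3,1)# 3/3 · (3,2)# 1/3
Row 4: (4,1)# 1/2 · (4,2)+ 1/3 · (4,3)+ 1/1
The smallest same-type fraction is 1/3 at (3,2), which reduces to 1/3. Any threshold above that leaves this individual unsatisfied.

1/3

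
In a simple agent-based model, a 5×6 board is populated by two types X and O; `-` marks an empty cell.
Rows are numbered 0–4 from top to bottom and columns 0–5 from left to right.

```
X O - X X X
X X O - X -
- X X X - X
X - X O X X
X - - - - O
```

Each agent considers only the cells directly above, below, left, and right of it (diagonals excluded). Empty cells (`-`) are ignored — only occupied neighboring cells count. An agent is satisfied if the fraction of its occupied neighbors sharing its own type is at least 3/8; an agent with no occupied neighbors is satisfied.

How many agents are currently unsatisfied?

(0,0)X 1/2 ok
(0,1)O 0/2 unhappy
(0,3)X 1/1 ok
(0,4)X 3/3 ok
(0,5)X 1/1 ok
(1,0)X 2/2 ok
(1,1)X 2/4 ok
(1,2)O 0/2 unhappy
(1,4)X 1/1 ok
(2,1)X 2/2 ok
(2,2)X 3/4 ok
(2,3)X 1/2 ok
(2,5)X 1/1 ok
(3,0)X 1/1 ok
(3,2)X 1/2 ok
(3,3)O 0/3 unhappy
(3,4)X 1/2 ok
(3,5)X 2/3 ok
(4,0)X 1/1 ok
(4,5)O 0/1 unhappy
Unsatisfied: (0,1), (1,2), (3,3), (4,5) — 4 in total.

4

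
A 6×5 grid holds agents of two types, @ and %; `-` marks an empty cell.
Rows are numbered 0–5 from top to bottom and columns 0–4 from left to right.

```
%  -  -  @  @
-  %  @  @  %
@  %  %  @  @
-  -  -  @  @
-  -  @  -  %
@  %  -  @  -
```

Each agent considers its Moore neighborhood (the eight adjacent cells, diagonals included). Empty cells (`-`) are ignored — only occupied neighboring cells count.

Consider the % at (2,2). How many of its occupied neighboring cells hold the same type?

Occupied neighbors of (2,2): (1,1)=%, (1,2)=@, (1,3)=@, (2,1)=%, (2,3)=@, (3,3)=@.
Same type (%): 2 of 6.

2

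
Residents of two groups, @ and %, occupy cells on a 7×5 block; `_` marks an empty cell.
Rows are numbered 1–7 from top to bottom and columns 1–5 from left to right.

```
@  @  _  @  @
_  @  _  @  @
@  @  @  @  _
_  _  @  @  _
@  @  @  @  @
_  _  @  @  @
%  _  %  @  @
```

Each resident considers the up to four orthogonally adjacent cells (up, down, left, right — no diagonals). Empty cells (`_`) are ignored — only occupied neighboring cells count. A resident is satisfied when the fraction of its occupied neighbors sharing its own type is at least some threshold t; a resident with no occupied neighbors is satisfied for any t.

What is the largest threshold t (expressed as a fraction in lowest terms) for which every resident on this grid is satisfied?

Row 1: (1,1)@ 1/1 · (1,2)@ 2/2 · (1,4)@ 2/2 · (1,5)@ 2/2
Row 2: (2,2)@ 2/2 · (2,4)@ 3/3 · (2,5)@ 2/2
Row 3: (3,1)@ 1/1 · (3,2)@ 3/3 · (3,3)@ 3/3 · (3,4)@ 3/3
Row 4: (4,3)@ 3/3 · (4,4)@ 3/3
Row 5: (5,1)@ 1/1 · (5,2)@ 2/2 · (5,3)@ 4/4 · (5,4)@ 4/4 · (5,5)@ 2/2
Row 6: (6,3)@ 2/3 · (6,4)@ 4/4 · (6,5)@ 3/3
Row 7: (7,1)% — no occupied neighbors · (7,3)% 0/2 · (7,4)@ 2/3 · (7,5)@ 2/2
The smallest same-type fraction is 0/2 at (7,3), which reduces to 0/1. Any threshold above that leaves this resident unsatisfied.

0/1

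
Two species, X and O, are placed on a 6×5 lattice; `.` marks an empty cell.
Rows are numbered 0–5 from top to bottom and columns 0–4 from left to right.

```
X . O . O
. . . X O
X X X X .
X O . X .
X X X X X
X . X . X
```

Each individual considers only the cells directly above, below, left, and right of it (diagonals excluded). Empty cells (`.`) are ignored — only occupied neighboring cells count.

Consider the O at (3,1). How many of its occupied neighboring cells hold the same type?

Occupied neighbors of (3,1): (2,1)=X, (4,1)=X, (3,0)=X.
Same type (O): 0 of 3.

0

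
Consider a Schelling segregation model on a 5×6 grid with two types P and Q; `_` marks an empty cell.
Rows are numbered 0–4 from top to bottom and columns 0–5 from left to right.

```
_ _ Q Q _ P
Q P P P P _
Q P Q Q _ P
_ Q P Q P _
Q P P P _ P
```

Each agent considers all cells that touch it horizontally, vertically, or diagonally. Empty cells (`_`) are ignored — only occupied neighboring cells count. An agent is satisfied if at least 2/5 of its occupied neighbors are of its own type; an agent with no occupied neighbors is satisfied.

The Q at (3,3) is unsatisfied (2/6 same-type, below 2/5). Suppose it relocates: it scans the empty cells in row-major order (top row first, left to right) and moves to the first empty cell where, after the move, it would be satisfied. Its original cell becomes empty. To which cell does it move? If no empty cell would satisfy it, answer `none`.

(0,0)

Vacating (3,3). Empty cells in order:
  (0,0): 1/2 same-type → satisfied — stop here.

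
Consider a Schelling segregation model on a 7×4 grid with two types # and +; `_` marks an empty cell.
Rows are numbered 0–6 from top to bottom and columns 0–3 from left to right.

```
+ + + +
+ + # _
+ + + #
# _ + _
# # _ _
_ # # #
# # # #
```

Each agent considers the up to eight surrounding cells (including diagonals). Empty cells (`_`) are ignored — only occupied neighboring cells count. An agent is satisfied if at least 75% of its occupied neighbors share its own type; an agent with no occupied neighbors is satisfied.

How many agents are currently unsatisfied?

Row 0: (0,0)+ 3/3 satisfied · (0,1)+ 4/5 satisfied · (0,2)+ 3/4 satisfied · (0,3)+ 1/2 not
Row 1: (1,0)+ 5/5 satisfied · (1,1)+ 7/8 satisfied · (1,2)# 1/7 not
Row 2: (2,0)+ 3/4 satisfied · (2,1)+ 5/7 not · (2,2)+ 3/5 not · (2,3)# 1/3 not
Row 3: (3,0)# 2/4 not · (3,2)+ 2/4 not
Row 4: (4,0)# 3/3 satisfied · (4,1)# 4/5 satisfied
Row 5: (5,1)# 6/6 satisfied · (5,2)# 6/6 satisfied · (5,3)# 3/3 satisfied
Row 6: (6,0)# 2/2 satisfied · (6,1)# 4/4 satisfied · (6,2)# 5/5 satisfied · (6,3)# 3/3 satisfied
Unsatisfied: (0,3), (1,2), (2,1), (2,2), (2,3), (3,0), (3,2) — 7 in total.

7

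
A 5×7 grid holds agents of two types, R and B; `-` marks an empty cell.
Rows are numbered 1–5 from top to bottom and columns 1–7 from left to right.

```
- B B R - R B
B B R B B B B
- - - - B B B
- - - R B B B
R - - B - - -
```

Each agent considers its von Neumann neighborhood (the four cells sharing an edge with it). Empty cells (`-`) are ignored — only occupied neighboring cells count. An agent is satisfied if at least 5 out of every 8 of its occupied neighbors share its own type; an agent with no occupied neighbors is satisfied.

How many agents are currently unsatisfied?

8

(1,2)B 2/2 ✓
(1,3)B 1/3 ✗
(1,4)R 0/2 ✗
(1,6)R 0/2 ✗
(1,7)B 1/2 ✗
(2,1)B 1/1 ✓
(2,2)B 2/3 ✓
(2,3)R 0/3 ✗
(2,4)B 1/3 ✗
(2,5)B 3/3 ✓
(2,6)B 3/4 ✓
(2,7)B 3/3 ✓
(3,5)B 3/3 ✓
(3,6)B 4/4 ✓
(3,7)B 3/3 ✓
(4,4)R 0/2 ✗
(4,5)B 2/3 ✓
(4,6)B 3/3 ✓
(4,7)B 2/2 ✓
(5,1)R 0/0 ✓
(5,4)B 0/1 ✗
Unsatisfied: (1,3), (1,4), (1,6), (1,7), (2,3), (2,4), (4,4), (5,4) — 8 in total.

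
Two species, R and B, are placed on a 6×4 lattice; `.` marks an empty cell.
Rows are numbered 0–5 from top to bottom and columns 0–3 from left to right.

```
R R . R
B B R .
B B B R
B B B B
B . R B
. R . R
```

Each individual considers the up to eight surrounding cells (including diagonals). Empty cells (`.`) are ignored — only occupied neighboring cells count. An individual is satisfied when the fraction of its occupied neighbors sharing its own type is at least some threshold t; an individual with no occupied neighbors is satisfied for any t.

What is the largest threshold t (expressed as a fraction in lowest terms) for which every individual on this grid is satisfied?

(0,0)R 1/3
(0,1)R 2/4
(0,3)R 1/1
(1,0)B 3/5
(1,1)B 4/7
(1,2)R 3/6
(2,0)B 5/5
(2,1)B 7/8
(2,2)B 5/7
(2,3)R 1/4
(3,0)B 4/4
(3,1)B 6/7
(3,2)B 5/7
(3,3)B 3/5
(4,0)B 2/3
(4,2)R 2/6
(4,3)B 2/4
(5,1)R 1/2
(5,3)R 1/2
The smallest same-type fraction is 1/4 at (2,3), which reduces to 1/4. Any threshold above that leaves this individual unsatisfied.

1/4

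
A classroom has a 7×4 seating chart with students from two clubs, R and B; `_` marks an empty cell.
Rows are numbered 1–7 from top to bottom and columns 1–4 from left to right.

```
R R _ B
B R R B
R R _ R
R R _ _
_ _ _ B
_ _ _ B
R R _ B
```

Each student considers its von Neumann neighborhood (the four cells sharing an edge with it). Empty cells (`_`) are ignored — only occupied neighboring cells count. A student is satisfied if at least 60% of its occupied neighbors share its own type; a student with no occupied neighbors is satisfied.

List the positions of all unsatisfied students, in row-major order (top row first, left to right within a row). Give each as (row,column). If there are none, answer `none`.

(1,1), (2,1), (2,3), (2,4), (3,4)

(1,1)R 1/2 ✗
(1,2)R 2/2 ✓
(1,4)B 1/1 ✓
(2,1)B 0/3 ✗
(2,2)R 3/4 ✓
(2,3)R 1/2 ✗
(2,4)B 1/3 ✗
(3,1)R 2/3 ✓
(3,2)R 3/3 ✓
(3,4)R 0/1 ✗
(4,1)R 2/2 ✓
(4,2)R 2/2 ✓
(5,4)B 1/1 ✓
(6,4)B 2/2 ✓
(7,1)R 1/1 ✓
(7,2)R 1/1 ✓
(7,4)B 1/1 ✓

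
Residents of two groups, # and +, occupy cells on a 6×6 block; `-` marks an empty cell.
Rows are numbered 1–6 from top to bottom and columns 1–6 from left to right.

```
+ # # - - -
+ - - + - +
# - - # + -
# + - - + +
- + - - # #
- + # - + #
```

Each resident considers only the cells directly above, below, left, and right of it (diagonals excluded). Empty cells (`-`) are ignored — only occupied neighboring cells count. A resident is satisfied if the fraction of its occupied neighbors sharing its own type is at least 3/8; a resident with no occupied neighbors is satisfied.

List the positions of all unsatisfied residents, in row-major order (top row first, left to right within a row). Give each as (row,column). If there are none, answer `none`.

(2,4), (3,4), (5,5), (6,3), (6,5)

(1,1)+ 1/2 ✓
(1,2)# 1/2 ✓
(1,3)# 1/1 ✓
(2,1)+ 1/2 ✓
(2,4)+ 0/1 ✗
(2,6)+ 0/0 ✓
(3,1)# 1/2 ✓
(3,4)# 0/2 ✗
(3,5)+ 1/2 ✓
(4,1)# 1/2 ✓
(4,2)+ 1/2 ✓
(4,5)+ 2/3 ✓
(4,6)+ 1/2 ✓
(5,2)+ 2/2 ✓
(5,5)# 1/3 ✗
(5,6)# 2/3 ✓
(6,2)+ 1/2 ✓
(6,3)# 0/1 ✗
(6,5)+ 0/2 ✗
(6,6)# 1/2 ✓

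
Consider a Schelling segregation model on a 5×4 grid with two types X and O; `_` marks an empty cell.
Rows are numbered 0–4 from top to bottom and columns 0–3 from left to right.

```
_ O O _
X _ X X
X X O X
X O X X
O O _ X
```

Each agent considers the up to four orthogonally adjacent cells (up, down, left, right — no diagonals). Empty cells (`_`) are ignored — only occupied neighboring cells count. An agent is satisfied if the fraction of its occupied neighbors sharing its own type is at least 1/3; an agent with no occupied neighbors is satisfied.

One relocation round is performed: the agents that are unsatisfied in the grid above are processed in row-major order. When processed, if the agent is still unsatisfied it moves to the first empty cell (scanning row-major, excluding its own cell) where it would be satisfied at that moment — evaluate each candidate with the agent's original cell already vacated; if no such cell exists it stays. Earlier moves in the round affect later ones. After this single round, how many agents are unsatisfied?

0

Initially unsatisfied (in order): (2,2), (3,1).
  (2,2) → (0,0).
  (3,1) → (0,3).
Resulting grid:
O O O O
X _ X X
X X _ X
X _ X X
O O _ X
All satisfied now.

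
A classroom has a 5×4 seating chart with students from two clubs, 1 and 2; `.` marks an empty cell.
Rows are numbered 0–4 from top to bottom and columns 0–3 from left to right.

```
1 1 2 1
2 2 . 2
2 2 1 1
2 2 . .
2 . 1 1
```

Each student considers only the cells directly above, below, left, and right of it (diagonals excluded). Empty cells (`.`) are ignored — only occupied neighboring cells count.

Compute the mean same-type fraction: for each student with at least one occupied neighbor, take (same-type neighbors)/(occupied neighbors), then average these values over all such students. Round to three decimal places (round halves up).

Row 0: (0,0)1 1/2 · (0,1)1 1/3 · (0,2)2 0/2 · (0,3)1 0/2
Row 1: (1,0)2 2/3 · (1,1)2 2/3 · (1,3)2 0/2
Row 2: (2,0)2 3/3 · (2,1)2 3/4 · (2,2)1 1/2 · (2,3)1 1/2
Row 3: (3,0)2 3/3 · (3,1)2 2/2
Row 4: (4,0)2 1/1 · (4,2)1 1/1 · (4,3)1 1/1
Sum over 16 students: 1/2 + 1/3 + 0/2 + 0/2 + 2/3 + 2/3 + 0/2 + 3/3 + 3/4 + 1/2 + 1/2 + 3/3 + 2/2 + 1/1 + 1/1 + 1/1 = 119/12; mean = 119/12 ÷ 16 = 119/192 = 0.619791… → 0.620.

0.620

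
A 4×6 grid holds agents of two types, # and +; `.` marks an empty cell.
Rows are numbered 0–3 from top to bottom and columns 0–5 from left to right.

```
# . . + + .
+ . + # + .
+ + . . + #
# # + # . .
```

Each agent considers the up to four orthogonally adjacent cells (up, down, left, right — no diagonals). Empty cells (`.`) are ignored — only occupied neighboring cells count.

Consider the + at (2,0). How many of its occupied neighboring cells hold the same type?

Occupied neighbors of (2,0): (1,0)=+, (3,0)=#, (2,1)=+.
Same type (+): 2 of 3.

2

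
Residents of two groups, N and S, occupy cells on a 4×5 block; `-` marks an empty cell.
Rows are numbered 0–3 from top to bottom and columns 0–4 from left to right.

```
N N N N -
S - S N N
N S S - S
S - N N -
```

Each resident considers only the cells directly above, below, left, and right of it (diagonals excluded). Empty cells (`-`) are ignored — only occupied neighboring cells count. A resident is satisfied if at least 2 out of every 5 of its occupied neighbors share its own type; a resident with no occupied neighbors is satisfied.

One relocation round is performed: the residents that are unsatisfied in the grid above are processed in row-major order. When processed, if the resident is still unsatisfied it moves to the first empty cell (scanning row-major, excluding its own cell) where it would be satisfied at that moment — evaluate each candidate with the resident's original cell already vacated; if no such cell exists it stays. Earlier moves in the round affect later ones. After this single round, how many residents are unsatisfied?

Initially unsatisfied (in order): (1,0), (1,2), (2,0), (2,4), (3,0).
  (1,0) → (1,1).
  (1,2): now satisfied by earlier moves; stays.
  (2,0) → (0,4).
  (2,4) → (1,0).
  (3,0): now satisfied by earlier moves; stays.
Resulting grid:
N N N N N
S S S N N
- S S - -
S - N N -
All satisfied now.

0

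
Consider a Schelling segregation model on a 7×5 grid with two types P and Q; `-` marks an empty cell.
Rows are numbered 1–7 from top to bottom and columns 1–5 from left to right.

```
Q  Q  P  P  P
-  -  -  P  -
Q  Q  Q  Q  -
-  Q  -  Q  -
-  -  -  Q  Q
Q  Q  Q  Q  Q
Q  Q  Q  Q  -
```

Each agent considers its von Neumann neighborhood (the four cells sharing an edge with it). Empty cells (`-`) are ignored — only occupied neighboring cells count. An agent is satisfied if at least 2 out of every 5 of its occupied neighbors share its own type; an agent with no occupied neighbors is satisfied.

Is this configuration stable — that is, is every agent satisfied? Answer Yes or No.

Yes

Row 1: (1,1)Q 1/1 satisfied · (1,2)Q 1/2 satisfied · (1,3)P 1/2 satisfied · (1,4)P 3/3 satisfied · (1,5)P 1/1 satisfied
Row 2: (2,4)P 1/2 satisfied
Row 3: (3,1)Q 1/1 satisfied · (3,2)Q 3/3 satisfied · (3,3)Q 2/2 satisfied · (3,4)Q 2/3 satisfied
Row 4: (4,2)Q 1/1 satisfied · (4,4)Q 2/2 satisfied
Row 5: (5,4)Q 3/3 satisfied · (5,5)Q 2/2 satisfied
Row 6: (6,1)Q 2/2 satisfied · (6,2)Q 3/3 satisfied · (6,3)Q 3/3 satisfied · (6,4)Q 4/4 satisfied · (6,5)Q 2/2 satisfied
Row 7: (7,1)Q 2/2 satisfied · (7,2)Q 3/3 satisfied · (7,3)Q 3/3 satisfied · (7,4)Q 2/2 satisfied
All meet the threshold, so the configuration is stable.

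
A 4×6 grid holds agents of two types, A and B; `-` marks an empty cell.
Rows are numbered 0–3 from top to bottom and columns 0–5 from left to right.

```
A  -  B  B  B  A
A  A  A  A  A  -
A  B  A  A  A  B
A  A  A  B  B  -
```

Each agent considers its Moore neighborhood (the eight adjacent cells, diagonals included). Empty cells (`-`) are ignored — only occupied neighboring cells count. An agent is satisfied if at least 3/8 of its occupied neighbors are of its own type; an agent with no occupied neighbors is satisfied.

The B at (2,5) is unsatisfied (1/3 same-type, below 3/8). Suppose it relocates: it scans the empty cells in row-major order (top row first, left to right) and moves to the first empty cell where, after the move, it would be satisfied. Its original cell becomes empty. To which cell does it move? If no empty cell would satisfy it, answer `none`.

Vacating (2,5). Empty cells in order:
  (0,1): 1/5 same-type → still unsatisfied.
  (1,5): 1/4 same-type → still unsatisfied.
  (3,5): 1/2 same-type → satisfied — stop here.

(3,5)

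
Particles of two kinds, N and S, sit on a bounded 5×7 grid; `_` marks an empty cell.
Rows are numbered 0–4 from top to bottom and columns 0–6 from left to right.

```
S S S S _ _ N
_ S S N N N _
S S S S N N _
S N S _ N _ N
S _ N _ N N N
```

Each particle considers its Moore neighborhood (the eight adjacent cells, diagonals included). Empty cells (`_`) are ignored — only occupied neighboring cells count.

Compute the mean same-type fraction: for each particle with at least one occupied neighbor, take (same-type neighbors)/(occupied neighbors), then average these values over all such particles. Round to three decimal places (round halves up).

0.769

Row 0: (0,0)S 2/2 · (0,1)S 4/4 · (0,2)S 4/5 · (0,3)S 2/4 · (0,6)N 1/1
Row 1: (1,1)S 7/7 · (1,2)S 7/8 · (1,3)N 2/7 · (1,4)N 4/6 · (1,5)N 4/4
Row 2: (2,0)S 3/4 · (2,1)S 6/7 · (2,2)S 5/7 · (2,3)S 3/7 · (2,4)N 5/6 · (2,5)N 5/5
Row 3: (3,0)S 3/4 · (3,1)N 1/7 · (3,2)S 3/5 · (3,4)N 4/5 · (3,6)N 3/3
Row 4: (4,0)S 1/2 · (4,2)N 1/2 · (4,4)N 2/2 · (4,5)N 4/4 · (4,6)N 2/2
Sum over 26 particles: 2/2 + 4/4 + 4/5 + 2/4 + 1/1 + 7/7 + 7/8 + 2/7 + 4/6 + 4/4 + 3/4 + 6/7 + 5/7 + 3/7 + 5/6 + 5/5 + 3/4 + 1/7 + 3/5 + 4/5 + 3/3 + 1/2 + 1/2 + 2/2 + 4/4 + 2/2 = 5601/280; mean = 5601/280 ÷ 26 = 5601/7280 = 0.769368… → 0.769.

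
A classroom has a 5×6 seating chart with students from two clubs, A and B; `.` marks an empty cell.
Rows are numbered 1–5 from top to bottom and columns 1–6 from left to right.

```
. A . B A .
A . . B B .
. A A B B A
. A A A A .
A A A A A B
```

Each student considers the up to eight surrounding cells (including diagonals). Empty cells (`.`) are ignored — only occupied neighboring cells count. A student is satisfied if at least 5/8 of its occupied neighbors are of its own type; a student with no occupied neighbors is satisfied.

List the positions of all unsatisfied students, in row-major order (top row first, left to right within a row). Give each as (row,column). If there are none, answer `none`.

(1,2)A 1/1 ✓
(1,4)B 2/3 ✓
(1,5)A 0/3 ✗
(2,1)A 2/2 ✓
(2,4)B 4/6 ✓
(2,5)B 4/6 ✓
(3,2)A 4/4 ✓
(3,3)A 4/6 ✓
(3,4)B 3/7 ✗
(3,5)B 3/6 ✗
(3,6)A 1/3 ✗
(4,2)A 6/6 ✓
(4,3)A 7/8 ✓
(4,4)A 6/8 ✓
(4,5)A 4/7 ✗
(5,1)A 2/2 ✓
(5,2)A 4/4 ✓
(5,3)A 5/5 ✓
(5,4)A 5/5 ✓
(5,5)A 3/4 ✓
(5,6)B 0/2 ✗

(1,5), (3,4), (3,5), (3,6), (4,5), (5,6)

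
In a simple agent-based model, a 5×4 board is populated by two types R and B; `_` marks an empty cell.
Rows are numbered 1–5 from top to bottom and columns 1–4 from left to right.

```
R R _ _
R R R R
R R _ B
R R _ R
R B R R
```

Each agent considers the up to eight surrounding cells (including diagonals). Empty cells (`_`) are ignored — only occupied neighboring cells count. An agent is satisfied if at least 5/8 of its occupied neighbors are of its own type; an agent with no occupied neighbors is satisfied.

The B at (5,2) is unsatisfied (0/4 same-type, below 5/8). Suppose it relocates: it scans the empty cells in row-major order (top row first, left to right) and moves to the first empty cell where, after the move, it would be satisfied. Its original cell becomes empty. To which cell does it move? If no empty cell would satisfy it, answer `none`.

none

Vacating (5,2). Empty cells in order:
  (1,3): 0/4 same-type → still unsatisfied.
  (1,4): 0/2 same-type → still unsatisfied.
  (3,3): 1/7 same-type → still unsatisfied.
  (4,3): 1/6 same-type → still unsatisfied.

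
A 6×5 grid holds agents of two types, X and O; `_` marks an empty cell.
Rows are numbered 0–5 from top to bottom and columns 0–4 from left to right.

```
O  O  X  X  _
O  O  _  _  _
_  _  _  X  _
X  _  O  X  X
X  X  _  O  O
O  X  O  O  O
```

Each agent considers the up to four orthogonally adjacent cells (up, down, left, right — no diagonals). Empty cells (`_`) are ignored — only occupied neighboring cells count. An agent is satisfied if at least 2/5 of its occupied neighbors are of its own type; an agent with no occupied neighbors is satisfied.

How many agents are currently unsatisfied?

Row 0: (0,0)O 2/2 ok · (0,1)O 2/3 ok · (0,2)X 1/2 ok · (0,3)X 1/1 ok
Row 1: (1,0)O 2/2 ok · (1,1)O 2/2 ok
Row 2: (2,3)X 1/1 ok
Row 3: (3,0)X 1/1 ok · (3,2)O 0/1 unhappy · (3,3)X 2/4 ok · (3,4)X 1/2 ok
Row 4: (4,0)X 2/3 ok · (4,1)X 2/2 ok · (4,3)O 2/3 ok · (4,4)O 2/3 ok
Row 5: (5,0)O 0/2 unhappy · (5,1)X 1/3 unhappy · (5,2)O 1/2 ok · (5,3)O 3/3 ok · (5,4)O 2/2 ok
Unsatisfied: (3,2), (5,0), (5,1) — 3 in total.

3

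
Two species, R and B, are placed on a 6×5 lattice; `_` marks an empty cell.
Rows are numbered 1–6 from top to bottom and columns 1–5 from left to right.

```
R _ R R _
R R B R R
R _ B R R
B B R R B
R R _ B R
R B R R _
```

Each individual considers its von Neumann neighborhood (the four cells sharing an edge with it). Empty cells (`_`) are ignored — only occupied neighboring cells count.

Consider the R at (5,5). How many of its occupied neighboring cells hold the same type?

Occupied neighbors of (5,5): (4,5)=B, (5,4)=B.
Same type (R): 0 of 2.

0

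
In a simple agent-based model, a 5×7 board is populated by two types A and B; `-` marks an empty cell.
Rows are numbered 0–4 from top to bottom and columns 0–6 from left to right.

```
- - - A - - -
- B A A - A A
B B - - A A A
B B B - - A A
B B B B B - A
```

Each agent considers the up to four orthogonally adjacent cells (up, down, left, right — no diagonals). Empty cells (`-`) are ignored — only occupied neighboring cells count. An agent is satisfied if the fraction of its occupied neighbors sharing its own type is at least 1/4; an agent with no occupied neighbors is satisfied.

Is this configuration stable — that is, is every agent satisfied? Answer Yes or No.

(0,3)A 1/1 ✓
(1,1)B 1/2 ✓
(1,2)A 1/2 ✓
(1,3)A 2/2 ✓
(1,5)A 2/2 ✓
(1,6)A 2/2 ✓
(2,0)B 2/2 ✓
(2,1)B 3/3 ✓
(2,4)A 1/1 ✓
(2,5)A 4/4 ✓
(2,6)A 3/3 ✓
(3,0)B 3/3 ✓
(3,1)B 4/4 ✓
(3,2)B 2/2 ✓
(3,5)A 2/2 ✓
(3,6)A 3/3 ✓
(4,0)B 2/2 ✓
(4,1)B 3/3 ✓
(4,2)B 3/3 ✓
(4,3)B 2/2 ✓
(4,4)B 1/1 ✓
(4,6)A 1/1 ✓
All meet the threshold, so the configuration is stable.

Yes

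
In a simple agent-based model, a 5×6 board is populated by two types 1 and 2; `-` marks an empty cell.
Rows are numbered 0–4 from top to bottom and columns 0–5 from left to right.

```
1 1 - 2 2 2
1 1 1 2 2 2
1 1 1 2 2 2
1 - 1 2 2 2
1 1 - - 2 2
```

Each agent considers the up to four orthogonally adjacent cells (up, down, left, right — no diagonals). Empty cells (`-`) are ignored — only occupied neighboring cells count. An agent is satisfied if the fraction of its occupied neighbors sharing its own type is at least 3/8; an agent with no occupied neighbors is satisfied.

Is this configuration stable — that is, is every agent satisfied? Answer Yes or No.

Row 0: (0,0)1 2/2 ✓ · (0,1)1 2/2 ✓ · (0,3)2 2/2 ✓ · (0,4)2 3/3 ✓ · (0,5)2 2/2 ✓
Row 1: (1,0)1 3/3 ✓ · (1,1)1 4/4 ✓ · (1,2)1 2/3 ✓ · (1,3)2 3/4 ✓ · (1,4)2 4/4 ✓ · (1,5)2 3/3 ✓
Row 2: (2,0)1 3/3 ✓ · (2,1)1 3/3 ✓ · (2,2)1 3/4 ✓ · (2,3)2 3/4 ✓ · (2,4)2 4/4 ✓ · (2,5)2 3/3 ✓
Row 3: (3,0)1 2/2 ✓ · (3,2)1 1/2 ✓ · (3,3)2 2/3 ✓ · (3,4)2 4/4 ✓ · (3,5)2 3/3 ✓
Row 4: (4,0)1 2/2 ✓ · (4,1)1 1/1 ✓ · (4,4)2 2/2 ✓ · (4,5)2 2/2 ✓
All meet the threshold, so the configuration is stable.

Yes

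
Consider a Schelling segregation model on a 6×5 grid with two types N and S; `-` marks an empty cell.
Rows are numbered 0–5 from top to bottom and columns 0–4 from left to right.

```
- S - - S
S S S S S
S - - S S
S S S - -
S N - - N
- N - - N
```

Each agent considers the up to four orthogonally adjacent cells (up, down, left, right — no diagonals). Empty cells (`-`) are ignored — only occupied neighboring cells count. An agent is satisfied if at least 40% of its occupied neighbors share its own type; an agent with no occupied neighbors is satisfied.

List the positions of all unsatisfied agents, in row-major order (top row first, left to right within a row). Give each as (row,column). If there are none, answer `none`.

(4,1)

(0,1)S 1/1 satisfied
(0,4)S 1/1 satisfied
(1,0)S 2/2 satisfied
(1,1)S 3/3 satisfied
(1,2)S 2/2 satisfied
(1,3)S 3/3 satisfied
(1,4)S 3/3 satisfied
(2,0)S 2/2 satisfied
(2,3)S 2/2 satisfied
(2,4)S 2/2 satisfied
(3,0)S 3/3 satisfied
(3,1)S 2/3 satisfied
(3,2)S 1/1 satisfied
(4,0)S 1/2 satisfied
(4,1)N 1/3 not
(4,4)N 1/1 satisfied
(5,1)N 1/1 satisfied
(5,4)N 1/1 satisfied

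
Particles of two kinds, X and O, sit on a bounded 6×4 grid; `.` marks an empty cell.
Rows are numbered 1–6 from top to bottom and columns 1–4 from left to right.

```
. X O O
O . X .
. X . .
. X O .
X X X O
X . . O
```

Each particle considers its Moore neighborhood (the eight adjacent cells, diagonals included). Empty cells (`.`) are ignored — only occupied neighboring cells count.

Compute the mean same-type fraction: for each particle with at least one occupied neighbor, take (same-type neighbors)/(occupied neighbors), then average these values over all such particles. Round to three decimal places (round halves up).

0.538

(1,2)X 1/3
(1,3)O 1/3
(1,4)O 1/2
(2,1)O 0/2
(2,3)X 2/4
(3,2)X 2/4
(4,2)X 4/5
(4,3)O 1/5
(5,1)X 3/3
(5,2)X 4/5
(5,3)X 2/5
(5,4)O 2/3
(6,1)X 2/2
(6,4)O 1/2
Sum over 14 particles: 1/3 + 1/3 + 1/2 + 0/2 + 2/4 + 2/4 + 4/5 + 1/5 + 3/3 + 4/5 + 2/5 + 2/3 + 2/2 + 1/2 = 113/15; mean = 113/15 ÷ 14 = 113/210 = 0.538095… → 0.538.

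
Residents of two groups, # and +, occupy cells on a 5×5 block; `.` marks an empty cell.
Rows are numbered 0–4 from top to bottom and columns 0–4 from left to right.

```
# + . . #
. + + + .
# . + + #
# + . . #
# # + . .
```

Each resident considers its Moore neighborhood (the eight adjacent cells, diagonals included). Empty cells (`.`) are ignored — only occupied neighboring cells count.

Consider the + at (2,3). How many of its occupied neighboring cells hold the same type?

3

Occupied neighbors of (2,3): (1,2)=+, (1,3)=+, (2,2)=+, (2,4)=#, (3,4)=#.
Same type (+): 3 of 5.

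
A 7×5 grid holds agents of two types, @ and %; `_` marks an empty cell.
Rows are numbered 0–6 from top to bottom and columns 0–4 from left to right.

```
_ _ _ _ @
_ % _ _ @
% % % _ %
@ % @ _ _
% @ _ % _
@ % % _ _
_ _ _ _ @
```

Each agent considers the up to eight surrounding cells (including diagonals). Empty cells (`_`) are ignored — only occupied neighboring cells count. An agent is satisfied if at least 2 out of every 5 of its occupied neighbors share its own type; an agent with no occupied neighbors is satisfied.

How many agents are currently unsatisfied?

4

Row 0: (0,4)@ 1/1 ok
Row 1: (1,1)% 3/3 ok · (1,4)@ 1/2 ok
Row 2: (2,0)% 3/4 ok · (2,1)% 4/6 ok · (2,2)% 3/4 ok · (2,4)% 0/1 unhappy
Row 3: (3,0)@ 1/5 unhappy · (3,1)% 4/7 ok · (3,2)@ 1/5 unhappy
Row 4: (4,0)% 2/5 ok · (4,1)@ 3/7 ok · (4,3)% 1/2 ok
Row 5: (5,0)@ 1/3 unhappy · (5,1)% 2/4 ok · (5,2)% 2/3 ok
Row 6: (6,4)@ 0/0 ok
Unsatisfied: (2,4), (3,0), (3,2), (5,0) — 4 in total.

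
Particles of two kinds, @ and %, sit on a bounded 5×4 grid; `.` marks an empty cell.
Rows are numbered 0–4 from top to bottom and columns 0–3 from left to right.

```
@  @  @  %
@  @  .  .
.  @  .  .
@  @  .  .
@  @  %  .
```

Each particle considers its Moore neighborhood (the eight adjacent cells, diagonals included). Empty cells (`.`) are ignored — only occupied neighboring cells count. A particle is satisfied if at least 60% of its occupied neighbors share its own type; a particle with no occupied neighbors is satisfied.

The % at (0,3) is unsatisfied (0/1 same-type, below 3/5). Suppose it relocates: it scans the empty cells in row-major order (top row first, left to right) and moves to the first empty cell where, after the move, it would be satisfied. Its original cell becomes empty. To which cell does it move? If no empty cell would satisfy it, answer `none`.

Vacating (0,3). Empty cells in order:
  (1,2): 0/4 same-type → still unsatisfied.
  (1,3): 0/1 same-type → still unsatisfied.
  (2,0): 0/5 same-type → still unsatisfied.
  (2,2): 0/3 same-type → still unsatisfied.
  (2,3): 0/0 same-type → satisfied — stop here.

(2,3)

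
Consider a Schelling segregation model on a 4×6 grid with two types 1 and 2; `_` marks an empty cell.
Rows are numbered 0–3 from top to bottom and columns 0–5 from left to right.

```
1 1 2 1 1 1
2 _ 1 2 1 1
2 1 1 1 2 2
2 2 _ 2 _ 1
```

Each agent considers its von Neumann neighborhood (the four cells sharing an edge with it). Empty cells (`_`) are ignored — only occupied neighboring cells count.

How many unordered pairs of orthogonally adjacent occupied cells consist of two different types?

15

Scan each occupied cell's neighbors to the right and below so each pair is counted once.
Row 0: 1(0,0)–1(0,1)= 1(0,0)–2(1,0)≠ 1(0,1)–2(0,2)≠ 2(0,2)–1(0,3)≠ 2(0,2)–1(1,2)≠ 1(0,3)–1(0,4)= 1(0,3)–2(1,3)≠ 1(0,4)–1(0,5)= 1(0,4)–1(1,4)= 1(0,5)–1(1,5)=  → 5/10 unlike.
Row 1: 2(1,0)–2(2,0)= 1(1,2)–2(1,3)≠ 1(1,2)–1(2,2)= 2(1,3)–1(1,4)≠ 2(1,3)–1(2,3)≠ 1(1,4)–1(1,5)= 1(1,4)–2(2,4)≠ 1(1,5)–2(2,5)≠  → 5/8 unlike.
Row 2: 2(2,0)–1(2,1)≠ 2(2,0)–2(3,0)= 1(2,1)–1(2,2)= 1(2,1)–2(3,1)≠ 1(2,2)–1(2,3)= 1(2,3)–2(2,4)≠ 1(2,3)–2(3,3)≠ 2(2,4)–2(2,5)= 2(2,5)–1(3,5)≠  → 5/9 unlike.
Row 3: 2(3,0)–2(3,1)=  → 0/1 unlike.
Total adjacent occupied pairs: 28; unlike-type pairs: 15.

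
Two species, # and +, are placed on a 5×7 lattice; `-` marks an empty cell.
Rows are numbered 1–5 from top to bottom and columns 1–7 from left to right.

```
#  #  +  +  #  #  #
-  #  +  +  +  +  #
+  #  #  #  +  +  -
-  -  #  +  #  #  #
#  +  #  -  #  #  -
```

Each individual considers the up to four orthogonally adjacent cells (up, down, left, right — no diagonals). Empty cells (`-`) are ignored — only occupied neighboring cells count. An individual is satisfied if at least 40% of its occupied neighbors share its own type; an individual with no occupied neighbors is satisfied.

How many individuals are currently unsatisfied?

6

Row 1: (1,1)# 1/1 ok · (1,2)# 2/3 ok · (1,3)+ 2/3 ok · (1,4)+ 2/3 ok · (1,5)# 1/3 unhappy · (1,6)# 2/3 ok · (1,7)# 2/2 ok
Row 2: (2,2)# 2/3 ok · (2,3)+ 2/4 ok · (2,4)+ 3/4 ok · (2,5)+ 3/4 ok · (2,6)+ 2/4 ok · (2,7)# 1/2 ok
Row 3: (3,1)+ 0/1 unhappy · (3,2)# 2/3 ok · (3,3)# 3/4 ok · (3,4)# 1/4 unhappy · (3,5)+ 2/4 ok · (3,6)+ 2/3 ok
Row 4: (4,3)# 2/3 ok · (4,4)+ 0/3 unhappy · (4,5)# 2/4 ok · (4,6)# 3/4 ok · (4,7)# 1/1 ok
Row 5: (5,1)# 0/1 unhappy · (5,2)+ 0/2 unhappy · (5,3)# 1/2 ok · (5,5)# 2/2 ok · (5,6)# 2/2 ok
Unsatisfied: (1,5), (3,1), (3,4), (4,4), (5,1), (5,2) — 6 in total.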